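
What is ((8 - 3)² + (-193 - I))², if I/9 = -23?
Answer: 1521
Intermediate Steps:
I = -207 (I = 9*(-23) = -207)
((8 - 3)² + (-193 - I))² = ((8 - 3)² + (-193 - 1*(-207)))² = (5² + (-193 + 207))² = (25 + 14)² = 39² = 1521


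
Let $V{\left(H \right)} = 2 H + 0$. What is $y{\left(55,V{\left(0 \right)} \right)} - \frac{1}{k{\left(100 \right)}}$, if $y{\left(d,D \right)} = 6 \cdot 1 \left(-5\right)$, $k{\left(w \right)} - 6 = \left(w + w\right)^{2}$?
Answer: $- \frac{1200181}{40006} \approx -30.0$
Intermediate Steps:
$k{\left(w \right)} = 6 + 4 w^{2}$ ($k{\left(w \right)} = 6 + \left(w + w\right)^{2} = 6 + \left(2 w\right)^{2} = 6 + 4 w^{2}$)
$V{\left(H \right)} = 2 H$
$y{\left(d,D \right)} = -30$ ($y{\left(d,D \right)} = 6 \left(-5\right) = -30$)
$y{\left(55,V{\left(0 \right)} \right)} - \frac{1}{k{\left(100 \right)}} = -30 - \frac{1}{6 + 4 \cdot 100^{2}} = -30 - \frac{1}{6 + 4 \cdot 10000} = -30 - \frac{1}{6 + 40000} = -30 - \frac{1}{40006} = - \frac{1200181}{40006}$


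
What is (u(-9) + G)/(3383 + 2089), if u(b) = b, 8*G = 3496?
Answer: 107/1368 ≈ 0.078216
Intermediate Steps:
G = 437 (G = (⅛)*3496 = 437)
(u(-9) + G)/(3383 + 2089) = (-9 + 437)/(3383 + 2089) = 428/5472 = 428*(1/5472) = 107/1368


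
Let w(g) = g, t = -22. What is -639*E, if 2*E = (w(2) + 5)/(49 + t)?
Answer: -497/6 ≈ -82.833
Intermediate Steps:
E = 7/54 (E = ((2 + 5)/(49 - 22))/2 = (7/27)/2 = (7*(1/27))/2 = (½)*(7/27) = 7/54 ≈ 0.12963)
-639*E = -639*7/54 = -497/6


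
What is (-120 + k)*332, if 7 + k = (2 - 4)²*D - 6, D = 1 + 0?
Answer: -42828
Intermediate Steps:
D = 1
k = -9 (k = -7 + ((2 - 4)²*1 - 6) = -7 + ((-2)²*1 - 6) = -7 + (4*1 - 6) = -7 + (4 - 6) = -7 - 2 = -9)
(-120 + k)*332 = (-120 - 9)*332 = -129*332 = -42828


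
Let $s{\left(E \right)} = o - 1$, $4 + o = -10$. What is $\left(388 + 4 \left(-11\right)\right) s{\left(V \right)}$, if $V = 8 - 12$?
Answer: $-5160$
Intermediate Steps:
$o = -14$ ($o = -4 - 10 = -14$)
$V = -4$ ($V = 8 - 12 = -4$)
$s{\left(E \right)} = -15$ ($s{\left(E \right)} = -14 - 1 = -15$)
$\left(388 + 4 \left(-11\right)\right) s{\left(V \right)} = \left(388 + 4 \left(-11\right)\right) \left(-15\right) = \left(388 - 44\right) \left(-15\right) = 344 \left(-15\right) = -5160$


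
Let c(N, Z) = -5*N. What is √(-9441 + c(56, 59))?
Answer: I*√9721 ≈ 98.595*I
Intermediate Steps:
√(-9441 + c(56, 59)) = √(-9441 - 5*56) = √(-9441 - 280) = √(-9721) = I*√9721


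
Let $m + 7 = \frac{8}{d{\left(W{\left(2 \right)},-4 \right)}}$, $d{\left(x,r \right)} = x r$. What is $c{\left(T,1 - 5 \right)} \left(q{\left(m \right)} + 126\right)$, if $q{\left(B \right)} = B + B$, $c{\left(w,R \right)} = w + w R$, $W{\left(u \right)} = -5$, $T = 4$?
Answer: $- \frac{6768}{5} \approx -1353.6$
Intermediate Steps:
$d{\left(x,r \right)} = r x$
$c{\left(w,R \right)} = w + R w$
$m = - \frac{33}{5}$ ($m = -7 + \frac{8}{\left(-4\right) \left(-5\right)} = -7 + \frac{8}{20} = -7 + 8 \cdot \frac{1}{20} = -7 + \frac{2}{5} = - \frac{33}{5} \approx -6.6$)
$q{\left(B \right)} = 2 B$
$c{\left(T,1 - 5 \right)} \left(q{\left(m \right)} + 126\right) = 4 \left(1 + \left(1 - 5\right)\right) \left(2 \left(- \frac{33}{5}\right) + 126\right) = 4 \left(1 - 4\right) \left(- \frac{66}{5} + 126\right) = 4 \left(-3\right) \frac{564}{5} = \left(-12\right) \frac{564}{5} = - \frac{6768}{5}$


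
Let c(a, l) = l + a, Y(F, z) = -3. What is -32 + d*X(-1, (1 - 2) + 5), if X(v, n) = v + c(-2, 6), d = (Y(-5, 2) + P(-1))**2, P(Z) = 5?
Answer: -20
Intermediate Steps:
c(a, l) = a + l
d = 4 (d = (-3 + 5)**2 = 2**2 = 4)
X(v, n) = 4 + v (X(v, n) = v + (-2 + 6) = v + 4 = 4 + v)
-32 + d*X(-1, (1 - 2) + 5) = -32 + 4*(4 - 1) = -32 + 4*3 = -32 + 12 = -20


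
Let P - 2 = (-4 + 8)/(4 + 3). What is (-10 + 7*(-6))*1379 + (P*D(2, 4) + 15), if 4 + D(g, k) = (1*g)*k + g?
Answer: -501743/7 ≈ -71678.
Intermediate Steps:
D(g, k) = -4 + g + g*k (D(g, k) = -4 + ((1*g)*k + g) = -4 + (g*k + g) = -4 + (g + g*k) = -4 + g + g*k)
P = 18/7 (P = 2 + (-4 + 8)/(4 + 3) = 2 + 4/7 = 18/7 ≈ 2.5714)
(-10 + 7*(-6))*1379 + (P*D(2, 4) + 15) = (-10 + 7*(-6))*1379 + (18*(-4 + 2 + 2*4)/7 + 15) = (-10 - 42)*1379 + (18*(-4 + 2 + 8)/7 + 15) = -52*1379 + ((18/7)*6 + 15) = -71708 + (108/7 + 15) = -71708 + 213/7 = -501743/7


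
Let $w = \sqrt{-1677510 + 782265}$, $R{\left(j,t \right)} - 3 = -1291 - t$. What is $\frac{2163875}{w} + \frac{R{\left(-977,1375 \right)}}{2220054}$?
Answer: $- \frac{2663}{2220054} - \frac{432775 i \sqrt{895245}}{179049} \approx -0.0011995 - 2287.0 i$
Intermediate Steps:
$R{\left(j,t \right)} = -1288 - t$ ($R{\left(j,t \right)} = 3 - \left(1291 + t\right) = -1288 - t$)
$w = i \sqrt{895245}$ ($w = \sqrt{-895245} = i \sqrt{895245} \approx 946.17 i$)
$\frac{2163875}{w} + \frac{R{\left(-977,1375 \right)}}{2220054} = \frac{2163875}{i \sqrt{895245}} + \frac{-1288 - 1375}{2220054} = 2163875 \left(- \frac{i \sqrt{895245}}{895245}\right) + \left(-1288 - 1375\right) \frac{1}{2220054} = - \frac{432775 i \sqrt{895245}}{179049} - \frac{2663}{2220054} = - \frac{2663}{2220054} - \frac{432775 i \sqrt{895245}}{179049}$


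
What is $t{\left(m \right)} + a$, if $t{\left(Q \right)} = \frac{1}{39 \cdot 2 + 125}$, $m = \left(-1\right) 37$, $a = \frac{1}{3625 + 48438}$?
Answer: $\frac{52266}{10568789} \approx 0.0049453$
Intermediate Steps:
$a = \frac{1}{52063} \approx 1.9208 \cdot 10^{-5}$
$m = -37$
$t{\left(Q \right)} = \frac{1}{203}$ ($t{\left(Q \right)} = \frac{1}{78 + 125} = \frac{1}{203}$)
$t{\left(m \right)} + a = \frac{1}{203} + \frac{1}{52063} = \frac{52266}{10568789}$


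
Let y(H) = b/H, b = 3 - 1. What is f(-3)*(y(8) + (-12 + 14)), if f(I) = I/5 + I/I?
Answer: 9/10 ≈ 0.90000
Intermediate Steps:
b = 2
y(H) = 2/H
f(I) = 1 + I/5 (f(I) = I*(⅕) + 1 = I/5 + 1 = 1 + I/5)
f(-3)*(y(8) + (-12 + 14)) = (1 + (⅕)*(-3))*(2/8 + (-12 + 14)) = (1 - ⅗)*(2*(⅛) + 2) = 2*(¼ + 2)/5 = (⅖)*(9/4) = 9/10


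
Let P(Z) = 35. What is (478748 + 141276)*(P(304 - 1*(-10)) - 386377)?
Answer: -239541312208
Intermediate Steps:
(478748 + 141276)*(P(304 - 1*(-10)) - 386377) = (478748 + 141276)*(35 - 386377) = 620024*(-386342) = -239541312208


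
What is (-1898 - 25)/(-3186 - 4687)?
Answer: 1923/7873 ≈ 0.24425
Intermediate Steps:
(-1898 - 25)/(-3186 - 4687) = -1923/(-7873) = -1923*(-1/7873) = 1923/7873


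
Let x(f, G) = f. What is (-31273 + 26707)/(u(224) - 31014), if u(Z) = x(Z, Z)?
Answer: 2283/15395 ≈ 0.14829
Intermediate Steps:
u(Z) = Z
(-31273 + 26707)/(u(224) - 31014) = (-31273 + 26707)/(224 - 31014) = -4566/(-30790) = -4566*(-1/30790) = 2283/15395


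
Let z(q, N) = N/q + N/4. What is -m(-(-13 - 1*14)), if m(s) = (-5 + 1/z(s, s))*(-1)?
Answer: -151/31 ≈ -4.8710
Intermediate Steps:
z(q, N) = N/4 + N/q (z(q, N) = N/q + N*(¼) = N/q + N/4 = N/4 + N/q)
m(s) = 5 - 1/(1 + s/4) (m(s) = (-5 + 1/(s/4 + s/s))*(-1) = (-5 + 1/(s/4 + 1))*(-1) = (-5 + 1/(1 + s/4))*(-1) = 5 - 1/(1 + s/4))
-m(-(-13 - 1*14)) = -(16 + 5*(-(-13 - 1*14)))/(4 - (-13 - 1*14)) = -(16 + 5*(-(-13 - 14)))/(4 - (-13 - 14)) = -(16 + 5*(-1*(-27)))/(4 - 1*(-27)) = -(16 + 5*27)/(4 + 27) = -(16 + 135)/31 = -151/31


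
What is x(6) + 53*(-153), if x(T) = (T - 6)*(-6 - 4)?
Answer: -8109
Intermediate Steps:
x(T) = 60 - 10*T (x(T) = (-6 + T)*(-10) = 60 - 10*T)
x(6) + 53*(-153) = (60 - 10*6) + 53*(-153) = (60 - 60) - 8109 = 0 - 8109 = -8109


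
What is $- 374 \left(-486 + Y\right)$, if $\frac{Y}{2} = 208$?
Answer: $26180$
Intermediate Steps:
$Y = 416$ ($Y = 2 \cdot 208 = 416$)
$- 374 \left(-486 + Y\right) = - 374 \left(-486 + 416\right) = \left(-374\right) \left(-70\right) = 26180$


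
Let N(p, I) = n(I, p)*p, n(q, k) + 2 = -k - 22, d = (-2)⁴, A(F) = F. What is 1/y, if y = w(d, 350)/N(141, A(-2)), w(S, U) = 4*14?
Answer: -23265/56 ≈ -415.45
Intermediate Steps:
d = 16
n(q, k) = -24 - k (n(q, k) = -2 + (-k - 22) = -2 + (-22 - k) = -24 - k)
w(S, U) = 56
N(p, I) = p*(-24 - p) (N(p, I) = (-24 - p)*p = p*(-24 - p))
y = -56/23265 (y = 56/((-1*141*(24 + 141))) = 56/((-1*141*165)) = 56/(-23265) = 56*(-1/23265) = -56/23265 ≈ -0.0024070)
1/y = 1/(-56/23265) = -23265/56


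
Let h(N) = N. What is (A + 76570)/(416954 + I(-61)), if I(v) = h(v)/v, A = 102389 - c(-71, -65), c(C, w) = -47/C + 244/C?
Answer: 12706286/29603805 ≈ 0.42921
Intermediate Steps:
c(C, w) = 197/C
A = 7269816/71 (A = 102389 - 197/(-71) = 102389 - 197*(-1)/71 = 102389 - 1*(-197/71) = 102389 + 197/71 = 7269816/71 ≈ 1.0239e+5)
I(v) = 1 (I(v) = v/v = 1)
(A + 76570)/(416954 + I(-61)) = (7269816/71 + 76570)/(416954 + 1) = (12706286/71)/416955 = (12706286/71)*(1/416955) = 12706286/29603805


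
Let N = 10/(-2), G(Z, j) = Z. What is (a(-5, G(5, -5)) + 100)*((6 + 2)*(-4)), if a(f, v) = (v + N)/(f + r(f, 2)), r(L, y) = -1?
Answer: -3200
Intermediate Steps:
N = -5 (N = 10*(-1/2) = -5)
a(f, v) = (-5 + v)/(-1 + f) (a(f, v) = (v - 5)/(f - 1) = (-5 + v)/(-1 + f))
(a(-5, G(5, -5)) + 100)*((6 + 2)*(-4)) = ((-5 + 5)/(-1 - 5) + 100)*((6 + 2)*(-4)) = (0/(-6) + 100)*(8*(-4)) = (-1/6*0 + 100)*(-32) = (0 + 100)*(-32) = 100*(-32) = -3200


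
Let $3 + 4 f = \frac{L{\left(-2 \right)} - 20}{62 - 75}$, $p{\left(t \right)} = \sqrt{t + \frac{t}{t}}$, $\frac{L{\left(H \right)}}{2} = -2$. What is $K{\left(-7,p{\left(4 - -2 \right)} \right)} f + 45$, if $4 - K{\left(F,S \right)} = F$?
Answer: $\frac{2175}{52} \approx 41.827$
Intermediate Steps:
$L{\left(H \right)} = -4$ ($L{\left(H \right)} = 2 \left(-2\right) = -4$)
$p{\left(t \right)} = \sqrt{1 + t}$ ($p{\left(t \right)} = \sqrt{t + 1} = \sqrt{1 + t}$)
$K{\left(F,S \right)} = 4 - F$
$f = - \frac{15}{52}$ ($f = - \frac{3}{4} + \frac{\left(-4 - 20\right) \frac{1}{62 - 75}}{4} = - \frac{3}{4} + \frac{\left(-24\right) \frac{1}{-13}}{4} = - \frac{3}{4} + \frac{\left(-24\right) \left(- \frac{1}{13}\right)}{4} = - \frac{3}{4} + \frac{1}{4} \cdot \frac{24}{13} = - \frac{3}{4} + \frac{6}{13} = - \frac{15}{52} \approx -0.28846$)
$K{\left(-7,p{\left(4 - -2 \right)} \right)} f + 45 = \left(4 - -7\right) \left(- \frac{15}{52}\right) + 45 = \left(4 + 7\right) \left(- \frac{15}{52}\right) + 45 = 11 \left(- \frac{15}{52}\right) + 45 = - \frac{165}{52} + 45 = \frac{2175}{52}$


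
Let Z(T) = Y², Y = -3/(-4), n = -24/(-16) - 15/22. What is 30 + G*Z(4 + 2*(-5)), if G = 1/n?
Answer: 491/16 ≈ 30.688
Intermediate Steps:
n = 9/11 (n = -24*(-1/16) - 15*1/22 = 3/2 - 15/22 = 9/11 ≈ 0.81818)
Y = ¾ (Y = -3*(-¼) = ¾ ≈ 0.75000)
Z(T) = 9/16 (Z(T) = (¾)² = 9/16)
G = 11/9 (G = 1/(9/11) = 11/9 ≈ 1.2222)
30 + G*Z(4 + 2*(-5)) = 30 + (11/9)*(9/16) = 30 + 11/16 = 491/16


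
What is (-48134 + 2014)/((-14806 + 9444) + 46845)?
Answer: -46120/41483 ≈ -1.1118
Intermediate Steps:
(-48134 + 2014)/((-14806 + 9444) + 46845) = -46120/(-5362 + 46845) = -46120/41483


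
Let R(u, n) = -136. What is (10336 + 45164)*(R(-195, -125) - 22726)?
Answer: -1268841000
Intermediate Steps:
(10336 + 45164)*(R(-195, -125) - 22726) = (10336 + 45164)*(-136 - 22726) = 55500*(-22862) = -1268841000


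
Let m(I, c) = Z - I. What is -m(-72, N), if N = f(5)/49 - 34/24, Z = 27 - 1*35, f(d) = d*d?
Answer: -64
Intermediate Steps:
f(d) = d²
Z = -8 (Z = 27 - 35 = -8)
N = -533/588 (N = 5²/49 - 34/24 = 25*(1/49) - 34*1/24 = 25/49 - 17/12 = -533/588 ≈ -0.90646)
m(I, c) = -8 - I
-m(-72, N) = -(-8 - 1*(-72)) = -(-8 + 72) = -1*64 = -64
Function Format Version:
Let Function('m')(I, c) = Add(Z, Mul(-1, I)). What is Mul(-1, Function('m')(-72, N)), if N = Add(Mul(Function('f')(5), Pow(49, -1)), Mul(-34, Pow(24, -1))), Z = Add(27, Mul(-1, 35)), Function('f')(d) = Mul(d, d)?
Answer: -64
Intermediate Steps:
Function('f')(d) = Pow(d, 2)
Z = -8 (Z = Add(27, -35) = -8)
N = Rational(-533, 588) (N = Add(Mul(Pow(5, 2), Pow(49, -1)), Mul(-34, Pow(24, -1))) = Add(Mul(25, Rational(1, 49)), Mul(-34, Rational(1, 24))) = Add(Rational(25, 49), Rational(-17, 12)) = Rational(-533, 588) ≈ -0.90646)
Function('m')(I, c) = Add(-8, Mul(-1, I))
Mul(-1, Function('m')(-72, N)) = Mul(-1, Add(-8, Mul(-1, -72))) = Mul(-1, Add(-8, 72)) = Mul(-1, 64) = -64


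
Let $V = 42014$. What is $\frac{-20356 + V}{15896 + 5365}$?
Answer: $\frac{21658}{21261} \approx 1.0187$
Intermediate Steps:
$\frac{-20356 + V}{15896 + 5365} = \frac{-20356 + 42014}{15896 + 5365} = \frac{21658}{21261}$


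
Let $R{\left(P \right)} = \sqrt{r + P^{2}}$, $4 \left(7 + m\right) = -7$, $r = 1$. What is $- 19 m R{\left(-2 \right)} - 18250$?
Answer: $-18250 + \frac{665 \sqrt{5}}{4} \approx -17878.0$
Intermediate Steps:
$m = - \frac{35}{4}$ ($m = -7 + \frac{1}{4} \left(-7\right) = -7 - \frac{7}{4} = - \frac{35}{4} \approx -8.75$)
$R{\left(P \right)} = \sqrt{1 + P^{2}}$
$- 19 m R{\left(-2 \right)} - 18250 = \left(-19\right) \left(- \frac{35}{4}\right) \sqrt{1 + \left(-2\right)^{2}} - 18250 = \frac{665 \sqrt{1 + 4}}{4} - 18250 = \frac{665 \sqrt{5}}{4} - 18250 = -18250 + \frac{665 \sqrt{5}}{4}$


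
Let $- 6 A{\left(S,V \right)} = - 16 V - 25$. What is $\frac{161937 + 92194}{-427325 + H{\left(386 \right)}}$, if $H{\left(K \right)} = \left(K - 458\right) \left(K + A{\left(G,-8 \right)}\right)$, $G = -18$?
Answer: $- \frac{254131}{453881} \approx -0.55991$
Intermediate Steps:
$A{\left(S,V \right)} = \frac{25}{6} + \frac{8 V}{3}$ ($A{\left(S,V \right)} = - \frac{- 16 V - 25}{6} = - \frac{-25 - 16 V}{6} = \frac{25}{6} + \frac{8 V}{3}$)
$H{\left(K \right)} = \left(-458 + K\right) \left(- \frac{103}{6} + K\right)$ ($H{\left(K \right)} = \left(K - 458\right) \left(K + \left(\frac{25}{6} + \frac{8}{3} \left(-8\right)\right)\right) = \left(-458 + K\right) \left(K + \left(\frac{25}{6} - \frac{64}{3}\right)\right) = \left(-458 + K\right) \left(K - \frac{103}{6}\right) = \left(-458 + K\right) \left(- \frac{103}{6} + K\right)$)
$\frac{161937 + 92194}{-427325 + H{\left(386 \right)}} = \frac{161937 + 92194}{-427325 + \left(\frac{23587}{3} + 386^{2} - \frac{550243}{3}\right)} = \frac{254131}{-427325 + \left(\frac{23587}{3} + 148996 - \frac{550243}{3}\right)} = \frac{254131}{-427325 - 26556} = \frac{254131}{-453881} = 254131 \left(- \frac{1}{453881}\right) = - \frac{254131}{453881}$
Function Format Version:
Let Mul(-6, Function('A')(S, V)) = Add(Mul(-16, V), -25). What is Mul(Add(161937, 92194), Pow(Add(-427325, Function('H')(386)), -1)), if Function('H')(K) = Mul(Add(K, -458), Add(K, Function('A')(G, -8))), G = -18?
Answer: Rational(-254131, 453881) ≈ -0.55991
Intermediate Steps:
Function('A')(S, V) = Add(Rational(25, 6), Mul(Rational(8, 3), V)) (Function('A')(S, V) = Mul(Rational(-1, 6), Add(Mul(-16, V), -25)) = Mul(Rational(-1, 6), Add(-25, Mul(-16, V))) = Add(Rational(25, 6), Mul(Rational(8, 3), V)))
Function('H')(K) = Mul(Add(-458, K), Add(Rational(-103, 6), K)) (Function('H')(K) = Mul(Add(K, -458), Add(K, Add(Rational(25, 6), Mul(Rational(8, 3), -8)))) = Mul(Add(-458, K), Add(K, Add(Rational(25, 6), Rational(-64, 3)))) = Mul(Add(-458, K), Add(K, Rational(-103, 6))) = Mul(Add(-458, K), Add(Rational(-103, 6), K)))
Mul(Add(161937, 92194), Pow(Add(-427325, Function('H')(386)), -1)) = Mul(Add(161937, 92194), Pow(Add(-427325, Add(Rational(23587, 3), Pow(386, 2), Mul(Rational(-2851, 6), 386))), -1)) = Mul(254131, Pow(Add(-427325, Add(Rational(23587, 3), 148996, Rational(-550243, 3))), -1)) = Mul(254131, Pow(Add(-427325, -26556), -1)) = Mul(254131, Pow(-453881, -1)) = Mul(254131, Rational(-1, 453881)) = Rational(-254131, 453881)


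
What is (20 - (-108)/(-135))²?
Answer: 9216/25 ≈ 368.64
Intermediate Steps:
(20 - (-108)/(-135))² = (20 - (-108)*(-1)/135)² = (20 - 1*⅘)² = (20 - ⅘)² = (96/5)² = 9216/25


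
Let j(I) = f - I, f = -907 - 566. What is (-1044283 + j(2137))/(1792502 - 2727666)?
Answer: 1047893/935164 ≈ 1.1205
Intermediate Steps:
f = -1473
j(I) = -1473 - I
(-1044283 + j(2137))/(1792502 - 2727666) = (-1044283 + (-1473 - 1*2137))/(1792502 - 2727666) = (-1044283 + (-1473 - 2137))/(-935164) = (-1044283 - 3610)*(-1/935164) = -1047893*(-1/935164) = 1047893/935164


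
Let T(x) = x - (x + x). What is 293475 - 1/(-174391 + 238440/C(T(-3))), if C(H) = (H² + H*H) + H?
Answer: 334930398082/1141257 ≈ 2.9348e+5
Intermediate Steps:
T(x) = -x (T(x) = x - 2*x = -x)
C(H) = H + 2*H² (C(H) = (H² + H²) + H = 2*H² + H = H + 2*H²)
293475 - 1/(-174391 + 238440/C(T(-3))) = 293475 - 1/(-174391 + 238440/(((-1*(-3))*(1 + 2*(-1*(-3)))))) = 293475 - 1/(-174391 + 238440/((3*(1 + 2*3)))) = 293475 - 1/(-174391 + 238440/((3*(1 + 6)))) = 293475 - 1/(-174391 + 238440/((3*7))) = 293475 - 1/(-174391 + 238440/21) = 293475 - 1/(-174391 + 238440*(1/21)) = 293475 - 1/(-174391 + 79480/7) = 293475 - 1/(-1141257/7) = 293475 - 1*(-7/1141257) = 293475 + 7/1141257 = 334930398082/1141257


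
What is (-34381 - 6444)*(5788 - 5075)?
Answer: -29108225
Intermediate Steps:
(-34381 - 6444)*(5788 - 5075) = -40825*713 = -29108225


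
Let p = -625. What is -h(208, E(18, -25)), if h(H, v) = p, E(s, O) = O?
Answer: 625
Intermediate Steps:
h(H, v) = -625
-h(208, E(18, -25)) = -1*(-625) = 625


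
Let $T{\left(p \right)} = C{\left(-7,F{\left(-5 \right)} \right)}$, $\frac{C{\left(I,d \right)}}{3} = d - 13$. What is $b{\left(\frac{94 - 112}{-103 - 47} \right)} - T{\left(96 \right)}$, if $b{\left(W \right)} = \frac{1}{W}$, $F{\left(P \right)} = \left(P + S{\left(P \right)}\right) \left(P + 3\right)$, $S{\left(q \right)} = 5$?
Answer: $\frac{142}{3} \approx 47.333$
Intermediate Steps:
$F{\left(P \right)} = \left(3 + P\right) \left(5 + P\right)$ ($F{\left(P \right)} = \left(P + 5\right) \left(P + 3\right) = \left(5 + P\right) \left(3 + P\right) = \left(3 + P\right) \left(5 + P\right)$)
$C{\left(I,d \right)} = -39 + 3 d$ ($C{\left(I,d \right)} = 3 \left(d - 13\right) = 3 \left(-13 + d\right) = -39 + 3 d$)
$T{\left(p \right)} = -39$ ($T{\left(p \right)} = -39 + 3 \left(15 + \left(-5\right)^{2} + 8 \left(-5\right)\right) = -39 + 3 \left(15 + 25 - 40\right) = -39 + 3 \cdot 0 = -39 + 0 = -39$)
$b{\left(\frac{94 - 112}{-103 - 47} \right)} - T{\left(96 \right)} = \frac{1}{\left(94 - 112\right) \frac{1}{-103 - 47}} - -39 = \frac{1}{\left(-18\right) \frac{1}{-150}} + 39 = \frac{1}{\left(-18\right) \left(- \frac{1}{150}\right)} + 39 = \frac{1}{\frac{3}{25}} + 39 = \frac{25}{3} + 39 = \frac{142}{3}$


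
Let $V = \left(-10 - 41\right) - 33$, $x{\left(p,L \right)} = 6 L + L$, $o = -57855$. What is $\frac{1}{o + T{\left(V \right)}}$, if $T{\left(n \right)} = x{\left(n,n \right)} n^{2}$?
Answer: $- \frac{1}{4206783} \approx -2.3771 \cdot 10^{-7}$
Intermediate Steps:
$x{\left(p,L \right)} = 7 L$
$V = -84$ ($V = -51 - 33 = -84$)
$T{\left(n \right)} = 7 n^{3}$ ($T{\left(n \right)} = 7 n n^{2} = 7 n^{3}$)
$\frac{1}{o + T{\left(V \right)}} = \frac{1}{-57855 + 7 \left(-84\right)^{3}} = \frac{1}{-57855 + 7 \left(-592704\right)} = \frac{1}{-57855 - 4148928} = \frac{1}{-4206783} = - \frac{1}{4206783}$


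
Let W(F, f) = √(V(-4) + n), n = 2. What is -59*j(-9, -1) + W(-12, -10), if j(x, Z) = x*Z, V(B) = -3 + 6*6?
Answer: -531 + √35 ≈ -525.08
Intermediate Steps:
V(B) = 33 (V(B) = -3 + 36 = 33)
j(x, Z) = Z*x
W(F, f) = √35 (W(F, f) = √(33 + 2) = √35)
-59*j(-9, -1) + W(-12, -10) = -(-59)*(-9) + √35 = -59*9 + √35 = -531 + √35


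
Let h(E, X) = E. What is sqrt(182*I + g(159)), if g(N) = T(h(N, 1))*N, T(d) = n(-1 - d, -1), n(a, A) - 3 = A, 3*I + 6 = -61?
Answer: 2*I*sqrt(8430)/3 ≈ 61.21*I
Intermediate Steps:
I = -67/3 (I = -2 + (1/3)*(-61) = -2 - 61/3 = -67/3 ≈ -22.333)
n(a, A) = 3 + A
T(d) = 2 (T(d) = 3 - 1 = 2)
g(N) = 2*N
sqrt(182*I + g(159)) = sqrt(182*(-67/3) + 2*159) = sqrt(-12194/3 + 318) = sqrt(-11240/3) = 2*I*sqrt(8430)/3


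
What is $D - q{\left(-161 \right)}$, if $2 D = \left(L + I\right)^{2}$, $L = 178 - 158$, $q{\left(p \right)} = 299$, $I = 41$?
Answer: $\frac{3123}{2} \approx 1561.5$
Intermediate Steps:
$L = 20$ ($L = 178 - 158 = 20$)
$D = \frac{3721}{2}$ ($D = \frac{\left(20 + 41\right)^{2}}{2} = \frac{61^{2}}{2} = \frac{1}{2} \cdot 3721 = \frac{3721}{2} \approx 1860.5$)
$D - q{\left(-161 \right)} = \frac{3721}{2} - 299 = \frac{3123}{2}$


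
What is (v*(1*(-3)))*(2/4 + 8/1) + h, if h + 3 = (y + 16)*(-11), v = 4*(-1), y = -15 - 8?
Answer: 176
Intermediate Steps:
y = -23
v = -4
h = 74 (h = -3 + (-23 + 16)*(-11) = -3 - 7*(-11) = -3 + 77 = 74)
(v*(1*(-3)))*(2/4 + 8/1) + h = (-4*(-3))*(2/4 + 8/1) + 74 = (-4*(-3))*(2*(1/4) + 8*1) + 74 = 12*(1/2 + 8) + 74 = 12*(17/2) + 74 = 102 + 74 = 176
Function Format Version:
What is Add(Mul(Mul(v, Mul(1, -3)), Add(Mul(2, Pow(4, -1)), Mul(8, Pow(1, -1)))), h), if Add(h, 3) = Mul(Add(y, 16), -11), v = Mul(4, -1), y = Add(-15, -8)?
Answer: 176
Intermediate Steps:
y = -23
v = -4
h = 74 (h = Add(-3, Mul(Add(-23, 16), -11)) = Add(-3, Mul(-7, -11)) = Add(-3, 77) = 74)
Add(Mul(Mul(v, Mul(1, -3)), Add(Mul(2, Pow(4, -1)), Mul(8, Pow(1, -1)))), h) = Add(Mul(Mul(-4, Mul(1, -3)), Add(Mul(2, Pow(4, -1)), Mul(8, Pow(1, -1)))), 74) = Add(Mul(Mul(-4, -3), Add(Mul(2, Rational(1, 4)), Mul(8, 1))), 74) = Add(Mul(12, Add(Rational(1, 2), 8)), 74) = Add(Mul(12, Rational(17, 2)), 74) = Add(102, 74) = 176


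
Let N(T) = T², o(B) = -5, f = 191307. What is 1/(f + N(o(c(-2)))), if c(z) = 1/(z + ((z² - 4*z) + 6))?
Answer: 1/191332 ≈ 5.2265e-6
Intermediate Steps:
c(z) = 1/(6 + z² - 3*z) (c(z) = 1/(z + (6 + z² - 4*z)) = 1/(6 + z² - 3*z))
1/(f + N(o(c(-2)))) = 1/(191307 + (-5)²) = 1/(191307 + 25) = 1/191332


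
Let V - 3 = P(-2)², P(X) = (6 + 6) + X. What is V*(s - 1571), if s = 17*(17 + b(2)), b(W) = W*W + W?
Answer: -121540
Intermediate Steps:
P(X) = 12 + X
b(W) = W + W² (b(W) = W² + W = W + W²)
s = 391 (s = 17*(17 + 2*(1 + 2)) = 17*(17 + 2*3) = 17*(17 + 6) = 17*23 = 391)
V = 103 (V = 3 + (12 - 2)² = 3 + 10² = 3 + 100 = 103)
V*(s - 1571) = 103*(391 - 1571) = 103*(-1180) = -121540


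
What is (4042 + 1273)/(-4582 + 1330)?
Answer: -5315/3252 ≈ -1.6344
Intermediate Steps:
(4042 + 1273)/(-4582 + 1330) = 5315/(-3252) = 5315*(-1/3252) = -5315/3252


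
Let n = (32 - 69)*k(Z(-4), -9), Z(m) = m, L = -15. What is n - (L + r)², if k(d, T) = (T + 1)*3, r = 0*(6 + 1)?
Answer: 663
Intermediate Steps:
r = 0 (r = 0*7 = 0)
k(d, T) = 3 + 3*T (k(d, T) = (1 + T)*3 = 3 + 3*T)
n = 888 (n = (32 - 69)*(3 + 3*(-9)) = -37*(3 - 27) = -37*(-24) = 888)
n - (L + r)² = 888 - (-15 + 0)² = 888 - 1*(-15)² = 888 - 1*225 = 888 - 225 = 663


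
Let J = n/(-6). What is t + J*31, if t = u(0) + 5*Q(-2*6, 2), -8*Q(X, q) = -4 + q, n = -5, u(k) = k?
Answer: 325/12 ≈ 27.083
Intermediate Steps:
Q(X, q) = ½ - q/8 (Q(X, q) = -(-4 + q)/8 = ½ - q/8)
J = ⅚ (J = -5/(-6) = -5*(-⅙) = ⅚ ≈ 0.83333)
t = 5/4 (t = 0 + 5*(½ - ⅛*2) = 0 + 5*(½ - ¼) = 0 + 5*(¼) = 0 + 5/4 = 5/4 ≈ 1.2500)
t + J*31 = 5/4 + (⅚)*31 = 5/4 + 155/6 = 325/12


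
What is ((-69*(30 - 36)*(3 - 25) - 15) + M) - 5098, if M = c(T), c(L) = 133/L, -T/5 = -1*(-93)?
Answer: -6612898/465 ≈ -14221.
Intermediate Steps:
T = -465 (T = -(-5)*(-93) = -5*93 = -465)
M = -133/465 (M = 133/(-465) = 133*(-1/465) = -133/465 ≈ -0.28602)
((-69*(30 - 36)*(3 - 25) - 15) + M) - 5098 = ((-69*(30 - 36)*(3 - 25) - 15) - 133/465) - 5098 = ((-(-414)*(-22) - 15) - 133/465) - 5098 = ((-69*132 - 15) - 133/465) - 5098 = ((-9108 - 15) - 133/465) - 5098 = (-9123 - 133/465) - 5098 = -4242328/465 - 5098 = -6612898/465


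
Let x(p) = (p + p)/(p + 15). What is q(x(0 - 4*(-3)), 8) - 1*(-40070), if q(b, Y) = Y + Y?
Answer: 40086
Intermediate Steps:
x(p) = 2*p/(15 + p) (x(p) = (2*p)/(15 + p) = 2*p/(15 + p))
q(b, Y) = 2*Y
q(x(0 - 4*(-3)), 8) - 1*(-40070) = 2*8 - 1*(-40070) = 16 + 40070 = 40086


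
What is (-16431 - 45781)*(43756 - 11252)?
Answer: -2022138848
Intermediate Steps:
(-16431 - 45781)*(43756 - 11252) = -62212*32504 = -2022138848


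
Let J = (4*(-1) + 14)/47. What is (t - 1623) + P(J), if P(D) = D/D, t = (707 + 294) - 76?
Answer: -697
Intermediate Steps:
t = 925 (t = 1001 - 76 = 925)
J = 10/47 (J = (-4 + 14)*(1/47) = 10*(1/47) = 10/47 ≈ 0.21277)
P(D) = 1
(t - 1623) + P(J) = (925 - 1623) + 1 = -698 + 1 = -697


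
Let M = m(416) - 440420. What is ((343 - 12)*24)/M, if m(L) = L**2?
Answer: -1986/66841 ≈ -0.029712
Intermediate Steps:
M = -267364 (M = 416**2 - 440420 = 173056 - 440420 = -267364)
((343 - 12)*24)/M = ((343 - 12)*24)/(-267364) = (331*24)*(-1/267364) = 7944*(-1/267364) = -1986/66841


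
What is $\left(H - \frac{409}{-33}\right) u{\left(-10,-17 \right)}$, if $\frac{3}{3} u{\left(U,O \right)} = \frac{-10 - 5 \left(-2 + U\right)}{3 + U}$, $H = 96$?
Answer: $- \frac{25550}{33} \approx -774.24$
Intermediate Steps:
$u{\left(U,O \right)} = - \frac{5 U}{3 + U}$ ($u{\left(U,O \right)} = \frac{-10 - 5 \left(-2 + U\right)}{3 + U} = \frac{-10 - \left(-10 + 5 U\right)}{3 + U} = \frac{\left(-5\right) U}{3 + U} = - \frac{5 U}{3 + U}$)
$\left(H - \frac{409}{-33}\right) u{\left(-10,-17 \right)} = \left(96 - \frac{409}{-33}\right) \left(\left(-5\right) \left(-10\right) \frac{1}{3 - 10}\right) = \left(96 - - \frac{409}{33}\right) \left(\left(-5\right) \left(-10\right) \frac{1}{-7}\right) = \left(96 + \frac{409}{33}\right) \left(\left(-5\right) \left(-10\right) \left(- \frac{1}{7}\right)\right) = \frac{3577}{33} \left(- \frac{50}{7}\right) = - \frac{25550}{33}$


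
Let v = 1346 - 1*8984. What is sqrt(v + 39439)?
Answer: 7*sqrt(649) ≈ 178.33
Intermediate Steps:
v = -7638 (v = 1346 - 8984 = -7638)
sqrt(v + 39439) = sqrt(-7638 + 39439) = sqrt(31801) = 7*sqrt(649)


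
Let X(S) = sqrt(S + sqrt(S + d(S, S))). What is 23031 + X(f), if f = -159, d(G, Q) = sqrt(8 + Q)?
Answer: 23031 + sqrt(-159 + sqrt(-159 + I*sqrt(151))) ≈ 23032.0 + 12.6*I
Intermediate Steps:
X(S) = sqrt(S + sqrt(S + sqrt(8 + S)))
23031 + X(f) = 23031 + sqrt(-159 + sqrt(-159 + sqrt(8 - 159))) = 23031 + sqrt(-159 + sqrt(-159 + sqrt(-151))) = 23031 + sqrt(-159 + sqrt(-159 + I*sqrt(151)))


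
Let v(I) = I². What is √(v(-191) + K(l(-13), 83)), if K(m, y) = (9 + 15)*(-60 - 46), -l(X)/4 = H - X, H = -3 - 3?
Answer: √33937 ≈ 184.22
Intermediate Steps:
H = -6
l(X) = 24 + 4*X (l(X) = -4*(-6 - X) = 24 + 4*X)
K(m, y) = -2544 (K(m, y) = 24*(-106) = -2544)
√(v(-191) + K(l(-13), 83)) = √((-191)² - 2544) = √(36481 - 2544) = √33937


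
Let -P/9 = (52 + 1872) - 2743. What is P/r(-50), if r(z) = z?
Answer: -7371/50 ≈ -147.42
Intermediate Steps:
P = 7371 (P = -9*((52 + 1872) - 2743) = -9*(1924 - 2743) = -9*(-819) = 7371)
P/r(-50) = 7371/(-50) = 7371*(-1/50) = -7371/50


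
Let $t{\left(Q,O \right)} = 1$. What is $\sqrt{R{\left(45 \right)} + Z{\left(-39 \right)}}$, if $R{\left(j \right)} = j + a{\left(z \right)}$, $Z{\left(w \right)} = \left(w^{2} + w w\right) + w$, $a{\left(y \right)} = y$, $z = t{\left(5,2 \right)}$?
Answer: $\sqrt{3049} \approx 55.218$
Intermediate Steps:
$z = 1$
$Z{\left(w \right)} = w + 2 w^{2}$ ($Z{\left(w \right)} = \left(w^{2} + w^{2}\right) + w = 2 w^{2} + w = w + 2 w^{2}$)
$R{\left(j \right)} = 1 + j$ ($R{\left(j \right)} = j + 1 = 1 + j$)
$\sqrt{R{\left(45 \right)} + Z{\left(-39 \right)}} = \sqrt{\left(1 + 45\right) - 39 \left(1 + 2 \left(-39\right)\right)} = \sqrt{46 - 39 \left(1 - 78\right)} = \sqrt{46 - -3003} = \sqrt{46 + 3003} = \sqrt{3049}$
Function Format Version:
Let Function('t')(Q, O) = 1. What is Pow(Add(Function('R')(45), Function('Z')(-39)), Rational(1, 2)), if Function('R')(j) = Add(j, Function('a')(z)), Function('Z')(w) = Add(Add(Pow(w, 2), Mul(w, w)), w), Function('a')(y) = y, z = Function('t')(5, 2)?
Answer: Pow(3049, Rational(1, 2)) ≈ 55.218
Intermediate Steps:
z = 1
Function('Z')(w) = Add(w, Mul(2, Pow(w, 2))) (Function('Z')(w) = Add(Add(Pow(w, 2), Pow(w, 2)), w) = Add(Mul(2, Pow(w, 2)), w) = Add(w, Mul(2, Pow(w, 2))))
Function('R')(j) = Add(1, j) (Function('R')(j) = Add(j, 1) = Add(1, j))
Pow(Add(Function('R')(45), Function('Z')(-39)), Rational(1, 2)) = Pow(Add(Add(1, 45), Mul(-39, Add(1, Mul(2, -39)))), Rational(1, 2)) = Pow(Add(46, Mul(-39, Add(1, -78))), Rational(1, 2)) = Pow(Add(46, Mul(-39, -77)), Rational(1, 2)) = Pow(Add(46, 3003), Rational(1, 2)) = Pow(3049, Rational(1, 2))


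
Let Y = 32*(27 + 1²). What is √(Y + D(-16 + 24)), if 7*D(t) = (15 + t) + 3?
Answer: √44086/7 ≈ 29.995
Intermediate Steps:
D(t) = 18/7 + t/7 (D(t) = ((15 + t) + 3)/7 = (18 + t)/7 = 18/7 + t/7)
Y = 896 (Y = 32*(27 + 1) = 32*28 = 896)
√(Y + D(-16 + 24)) = √(896 + (18/7 + (-16 + 24)/7)) = √(896 + (18/7 + (⅐)*8)) = √(896 + (18/7 + 8/7)) = √(896 + 26/7) = √(6298/7) = √44086/7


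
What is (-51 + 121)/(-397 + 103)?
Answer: -5/21 ≈ -0.23810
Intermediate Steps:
(-51 + 121)/(-397 + 103) = 70/(-294) = 70*(-1/294) = -5/21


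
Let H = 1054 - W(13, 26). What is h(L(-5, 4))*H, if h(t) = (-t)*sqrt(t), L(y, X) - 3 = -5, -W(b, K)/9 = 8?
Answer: 2252*I*sqrt(2) ≈ 3184.8*I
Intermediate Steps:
W(b, K) = -72 (W(b, K) = -9*8 = -72)
L(y, X) = -2 (L(y, X) = 3 - 5 = -2)
h(t) = -t**(3/2)
H = 1126 (H = 1054 - 1*(-72) = 1054 + 72 = 1126)
h(L(-5, 4))*H = -(-2)**(3/2)*1126 = -(-2)*I*sqrt(2)*1126 = (2*I*sqrt(2))*1126 = 2252*I*sqrt(2)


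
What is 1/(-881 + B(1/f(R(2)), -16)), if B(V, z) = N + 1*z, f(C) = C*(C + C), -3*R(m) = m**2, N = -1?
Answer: -1/898 ≈ -0.0011136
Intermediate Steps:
R(m) = -m**2/3
f(C) = 2*C**2 (f(C) = C*(2*C) = 2*C**2)
B(V, z) = -1 + z (B(V, z) = -1 + 1*z = -1 + z)
1/(-881 + B(1/f(R(2)), -16)) = 1/(-881 + (-1 - 16)) = 1/(-881 - 17) = 1/(-898) = -1/898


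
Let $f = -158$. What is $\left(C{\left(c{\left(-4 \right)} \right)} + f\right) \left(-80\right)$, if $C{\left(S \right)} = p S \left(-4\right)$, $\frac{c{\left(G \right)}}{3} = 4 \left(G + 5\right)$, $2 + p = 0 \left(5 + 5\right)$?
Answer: $4960$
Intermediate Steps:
$p = -2$ ($p = -2 + 0 \left(5 + 5\right) = -2 + 0 \cdot 10 = -2 + 0 = -2$)
$c{\left(G \right)} = 60 + 12 G$ ($c{\left(G \right)} = 3 \cdot 4 \left(G + 5\right) = 3 \cdot 4 \left(5 + G\right) = 3 \left(20 + 4 G\right) = 60 + 12 G$)
$C{\left(S \right)} = 8 S$ ($C{\left(S \right)} = - 2 S \left(-4\right) = 8 S$)
$\left(C{\left(c{\left(-4 \right)} \right)} + f\right) \left(-80\right) = \left(8 \left(60 + 12 \left(-4\right)\right) - 158\right) \left(-80\right) = \left(8 \left(60 - 48\right) - 158\right) \left(-80\right) = \left(8 \cdot 12 - 158\right) \left(-80\right) = \left(96 - 158\right) \left(-80\right) = \left(-62\right) \left(-80\right) = 4960$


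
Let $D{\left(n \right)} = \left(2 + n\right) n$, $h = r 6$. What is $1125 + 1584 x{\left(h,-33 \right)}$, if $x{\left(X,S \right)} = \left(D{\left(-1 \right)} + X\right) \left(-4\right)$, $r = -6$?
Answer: $235557$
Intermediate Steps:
$h = -36$ ($h = \left(-6\right) 6 = -36$)
$D{\left(n \right)} = n \left(2 + n\right)$
$x{\left(X,S \right)} = 4 - 4 X$ ($x{\left(X,S \right)} = \left(- (2 - 1) + X\right) \left(-4\right) = \left(\left(-1\right) 1 + X\right) \left(-4\right) = \left(-1 + X\right) \left(-4\right) = 4 - 4 X$)
$1125 + 1584 x{\left(h,-33 \right)} = 1125 + 1584 \left(4 - -144\right) = 1125 + 1584 \left(4 + 144\right) = 1125 + 1584 \cdot 148 = 1125 + 234432 = 235557$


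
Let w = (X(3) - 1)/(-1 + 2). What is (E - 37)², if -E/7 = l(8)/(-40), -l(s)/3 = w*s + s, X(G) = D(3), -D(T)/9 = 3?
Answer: 145924/25 ≈ 5837.0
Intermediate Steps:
D(T) = -27 (D(T) = -9*3 = -27)
X(G) = -27
w = -28 (w = (-27 - 1)/(-1 + 2) = -28/1 = -28*1 = -28)
l(s) = 81*s (l(s) = -3*(-28*s + s) = -(-81)*s = 81*s)
E = 567/5 (E = -7*81*8/(-40) = -4536*(-1)/40 = -7*(-81/5) = 567/5 ≈ 113.40)
(E - 37)² = (567/5 - 37)² = (382/5)² = 145924/25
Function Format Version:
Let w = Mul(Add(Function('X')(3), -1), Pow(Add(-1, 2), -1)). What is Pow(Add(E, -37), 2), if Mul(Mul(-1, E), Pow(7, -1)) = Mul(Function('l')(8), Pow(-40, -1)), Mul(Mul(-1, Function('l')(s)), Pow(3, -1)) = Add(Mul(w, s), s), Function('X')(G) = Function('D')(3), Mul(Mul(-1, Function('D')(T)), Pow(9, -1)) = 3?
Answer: Rational(145924, 25) ≈ 5837.0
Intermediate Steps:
Function('D')(T) = -27 (Function('D')(T) = Mul(-9, 3) = -27)
Function('X')(G) = -27
w = -28 (w = Mul(Add(-27, -1), Pow(Add(-1, 2), -1)) = Mul(-28, Pow(1, -1)) = Mul(-28, 1) = -28)
Function('l')(s) = Mul(81, s) (Function('l')(s) = Mul(-3, Add(Mul(-28, s), s)) = Mul(-3, Mul(-27, s)) = Mul(81, s))
E = Rational(567, 5) (E = Mul(-7, Mul(Mul(81, 8), Pow(-40, -1))) = Mul(-7, Mul(648, Rational(-1, 40))) = Mul(-7, Rational(-81, 5)) = Rational(567, 5) ≈ 113.40)
Pow(Add(E, -37), 2) = Pow(Add(Rational(567, 5), -37), 2) = Pow(Rational(382, 5), 2) = Rational(145924, 25)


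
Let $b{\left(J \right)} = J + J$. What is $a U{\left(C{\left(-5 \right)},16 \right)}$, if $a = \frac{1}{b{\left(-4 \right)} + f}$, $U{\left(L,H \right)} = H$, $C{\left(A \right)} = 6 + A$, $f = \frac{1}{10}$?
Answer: $- \frac{160}{79} \approx -2.0253$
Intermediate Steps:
$b{\left(J \right)} = 2 J$
$f = \frac{1}{10} \approx 0.1$
$a = - \frac{10}{79}$ ($a = \frac{1}{2 \left(-4\right) + \frac{1}{10}} = \frac{1}{-8 + \frac{1}{10}} = \frac{1}{- \frac{79}{10}} = - \frac{10}{79} \approx -0.12658$)
$a U{\left(C{\left(-5 \right)},16 \right)} = \left(- \frac{10}{79}\right) 16 = - \frac{160}{79}$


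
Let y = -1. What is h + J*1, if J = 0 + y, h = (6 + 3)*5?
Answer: 44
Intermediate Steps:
h = 45 (h = 9*5 = 45)
J = -1 (J = 0 - 1 = -1)
h + J*1 = 45 - 1*1 = 45 - 1 = 44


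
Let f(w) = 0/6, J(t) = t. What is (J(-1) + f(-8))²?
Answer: 1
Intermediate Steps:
f(w) = 0 (f(w) = 0*(⅙) = 0)
(J(-1) + f(-8))² = (-1 + 0)² = (-1)² = 1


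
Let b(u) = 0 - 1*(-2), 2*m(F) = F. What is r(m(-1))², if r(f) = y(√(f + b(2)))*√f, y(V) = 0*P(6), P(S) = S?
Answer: 0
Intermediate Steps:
m(F) = F/2
b(u) = 2 (b(u) = 0 + 2 = 2)
y(V) = 0 (y(V) = 0*6 = 0)
r(f) = 0 (r(f) = 0*√f = 0)
r(m(-1))² = 0² = 0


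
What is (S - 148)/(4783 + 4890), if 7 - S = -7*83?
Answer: 440/9673 ≈ 0.045487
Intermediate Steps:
S = 588 (S = 7 - (-7)*83 = 7 - 1*(-581) = 7 + 581 = 588)
(S - 148)/(4783 + 4890) = (588 - 148)/(4783 + 4890) = 440/9673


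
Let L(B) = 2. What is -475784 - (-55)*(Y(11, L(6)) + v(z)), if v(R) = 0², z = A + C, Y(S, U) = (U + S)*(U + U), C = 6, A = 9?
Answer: -472924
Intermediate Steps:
Y(S, U) = 2*U*(S + U) (Y(S, U) = (S + U)*(2*U) = 2*U*(S + U))
z = 15 (z = 9 + 6 = 15)
v(R) = 0
-475784 - (-55)*(Y(11, L(6)) + v(z)) = -475784 - (-55)*(2*2*(11 + 2) + 0) = -475784 - (-55)*(2*2*13 + 0) = -475784 - (-55)*(52 + 0) = -475784 - (-55)*52 = -475784 - 1*(-2860) = -475784 + 2860 = -472924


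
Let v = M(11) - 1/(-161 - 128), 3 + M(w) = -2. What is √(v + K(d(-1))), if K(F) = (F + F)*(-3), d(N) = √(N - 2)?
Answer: √(-1444 - 1734*I*√3)/17 ≈ 1.8076 - 2.8747*I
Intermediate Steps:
M(w) = -5 (M(w) = -3 - 2 = -5)
d(N) = √(-2 + N)
K(F) = -6*F (K(F) = (2*F)*(-3) = -6*F)
v = -1444/289 (v = -5 - 1/(-161 - 128) = -5 - 1/(-289) = -5 - 1*(-1/289) = -5 + 1/289 = -1444/289 ≈ -4.9965)
√(v + K(d(-1))) = √(-1444/289 - 6*√(-2 - 1)) = √(-1444/289 - 6*I*√3)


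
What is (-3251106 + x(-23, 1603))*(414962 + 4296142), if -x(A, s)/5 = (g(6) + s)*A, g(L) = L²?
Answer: -14428326043584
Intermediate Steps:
x(A, s) = -5*A*(36 + s) (x(A, s) = -5*(6² + s)*A = -5*(36 + s)*A = -5*A*(36 + s))
(-3251106 + x(-23, 1603))*(414962 + 4296142) = (-3251106 - 5*(-23)*(36 + 1603))*(414962 + 4296142) = (-3251106 - 5*(-23)*1639)*4711104 = (-3251106 + 188485)*4711104 = -3062621*4711104 = -14428326043584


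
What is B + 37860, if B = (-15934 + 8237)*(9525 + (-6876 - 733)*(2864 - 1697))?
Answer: 68273797926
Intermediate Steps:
B = 68273760066 (B = -7697*(9525 - 7609*1167) = -7697*(9525 - 8879703) = -7697*(-8870178) = 68273760066)
B + 37860 = 68273760066 + 37860 = 68273797926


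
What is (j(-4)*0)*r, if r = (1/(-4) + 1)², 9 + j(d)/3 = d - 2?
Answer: 0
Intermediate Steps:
j(d) = -33 + 3*d (j(d) = -27 + 3*(d - 2) = -27 + 3*(-2 + d) = -27 + (-6 + 3*d) = -33 + 3*d)
r = 9/16 (r = (-¼ + 1)² = (¾)² = 9/16 ≈ 0.56250)
(j(-4)*0)*r = ((-33 + 3*(-4))*0)*(9/16) = ((-33 - 12)*0)*(9/16) = -45*0*(9/16) = 0*(9/16) = 0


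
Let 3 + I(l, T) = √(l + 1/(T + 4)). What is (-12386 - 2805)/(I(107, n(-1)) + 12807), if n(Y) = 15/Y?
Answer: -178296767/150280450 + 106337*√66/901682700 ≈ -1.1855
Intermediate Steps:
I(l, T) = -3 + √(l + 1/(4 + T)) (I(l, T) = -3 + √(l + 1/(T + 4)) = -3 + √(l + 1/(4 + T)))
(-12386 - 2805)/(I(107, n(-1)) + 12807) = (-12386 - 2805)/((-3 + √((1 + 107*(4 + 15/(-1)))/(4 + 15/(-1)))) + 12807) = -15191/((-3 + √((1 + 107*(4 + 15*(-1)))/(4 + 15*(-1)))) + 12807) = -15191/((-3 + √((1 + 107*(4 - 15))/(4 - 15))) + 12807) = -15191/((-3 + √((1 + 107*(-11))/(-11))) + 12807) = -15191/((-3 + √(-(1 - 1177)/11)) + 12807) = -15191/((-3 + √(-1/11*(-1176))) + 12807) = -15191/((-3 + √(1176/11)) + 12807) = -15191/((-3 + 14*√66/11) + 12807) = -15191/(12804 + 14*√66/11)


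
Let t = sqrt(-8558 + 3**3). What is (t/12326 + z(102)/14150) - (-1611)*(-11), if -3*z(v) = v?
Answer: -125376092/7075 + I*sqrt(8531)/12326 ≈ -17721.0 + 0.0074934*I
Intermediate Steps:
t = I*sqrt(8531) (t = sqrt(-8558 + 27) = sqrt(-8531) = I*sqrt(8531) ≈ 92.363*I)
z(v) = -v/3
(t/12326 + z(102)/14150) - (-1611)*(-11) = ((I*sqrt(8531))/12326 - 1/3*102/14150) - (-1611)*(-11) = ((I*sqrt(8531))*(1/12326) - 34*1/14150) - 1*17721 = (I*sqrt(8531)/12326 - 17/7075) - 17721 = (-17/7075 + I*sqrt(8531)/12326) - 17721 = -125376092/7075 + I*sqrt(8531)/12326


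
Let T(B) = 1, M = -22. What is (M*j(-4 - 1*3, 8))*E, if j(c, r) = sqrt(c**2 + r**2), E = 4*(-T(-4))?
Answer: 88*sqrt(113) ≈ 935.45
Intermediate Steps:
E = -4 (E = 4*(-1*1) = 4*(-1) = -4)
(M*j(-4 - 1*3, 8))*E = -22*sqrt((-4 - 1*3)**2 + 8**2)*(-4) = -22*sqrt((-4 - 3)**2 + 64)*(-4) = -22*sqrt((-7)**2 + 64)*(-4) = -22*sqrt(49 + 64)*(-4) = -22*sqrt(113)*(-4) = 88*sqrt(113)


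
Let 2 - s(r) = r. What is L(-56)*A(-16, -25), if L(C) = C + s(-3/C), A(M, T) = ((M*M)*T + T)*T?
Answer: -486211875/56 ≈ -8.6824e+6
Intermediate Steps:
s(r) = 2 - r
A(M, T) = T*(T + T*M²) (A(M, T) = (M²*T + T)*T = (T*M² + T)*T = (T + T*M²)*T = T*(T + T*M²))
L(C) = 2 + C + 3/C (L(C) = C + (2 - (-3)/C) = C + (2 + 3/C) = 2 + C + 3/C)
L(-56)*A(-16, -25) = (2 - 56 + 3/(-56))*((-25)²*(1 + (-16)²)) = (2 - 56 + 3*(-1/56))*(625*(1 + 256)) = (2 - 56 - 3/56)*(625*257) = -3027/56*160625 = -486211875/56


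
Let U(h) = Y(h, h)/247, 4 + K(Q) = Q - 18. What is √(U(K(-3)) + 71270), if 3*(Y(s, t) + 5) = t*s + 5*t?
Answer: √39133362255/741 ≈ 266.97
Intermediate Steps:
K(Q) = -22 + Q (K(Q) = -4 + (Q - 18) = -4 + (-18 + Q) = -22 + Q)
Y(s, t) = -5 + 5*t/3 + s*t/3 (Y(s, t) = -5 + (t*s + 5*t)/3 = -5 + (s*t + 5*t)/3 = -5 + (5*t + s*t)/3 = -5 + (5*t/3 + s*t/3) = -5 + 5*t/3 + s*t/3)
U(h) = -5/247 + h²/741 + 5*h/741 (U(h) = (-5 + 5*h/3 + h*h/3)/247 = (-5 + 5*h/3 + h²/3)*(1/247) = (-5 + h²/3 + 5*h/3)*(1/247) = -5/247 + h²/741 + 5*h/741)
√(U(K(-3)) + 71270) = √((-5/247 + (-22 - 3)²/741 + 5*(-22 - 3)/741) + 71270) = √((-5/247 + (1/741)*(-25)² + (5/741)*(-25)) + 71270) = √((-5/247 + (1/741)*625 - 125/741) + 71270) = √((-5/247 + 625/741 - 125/741) + 71270) = √(485/741 + 71270) = √(52811555/741) = √39133362255/741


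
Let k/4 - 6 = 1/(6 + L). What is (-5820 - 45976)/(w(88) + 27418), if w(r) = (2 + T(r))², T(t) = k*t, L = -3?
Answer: -233082/22528199 ≈ -0.010346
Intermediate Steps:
k = 76/3 (k = 24 + 4/(6 - 3) = 24 + 4/3 = 76/3 ≈ 25.333)
T(t) = 76*t/3
w(r) = (2 + 76*r/3)²
(-5820 - 45976)/(w(88) + 27418) = (-5820 - 45976)/(4*(3 + 38*88)²/9 + 27418) = -51796/(4*(3 + 3344)²/9 + 27418) = -51796/((4/9)*3347² + 27418) = -51796/((4/9)*11202409 + 27418) = -51796/(44809636/9 + 27418) = -51796/45056398/9 = -51796*9/45056398 = -233082/22528199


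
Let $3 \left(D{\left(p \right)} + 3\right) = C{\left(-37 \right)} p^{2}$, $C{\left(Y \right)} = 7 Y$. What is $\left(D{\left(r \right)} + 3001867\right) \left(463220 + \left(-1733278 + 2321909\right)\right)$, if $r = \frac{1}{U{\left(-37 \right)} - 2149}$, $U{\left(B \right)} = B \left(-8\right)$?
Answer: $\frac{10841667287078512973}{3433609} \approx 3.1575 \cdot 10^{12}$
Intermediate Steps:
$U{\left(B \right)} = - 8 B$
$r = - \frac{1}{1853}$ ($r = \frac{1}{\left(-8\right) \left(-37\right) - 2149} = \frac{1}{296 - 2149} = \frac{1}{-1853} = - \frac{1}{1853} \approx -0.00053967$)
$D{\left(p \right)} = -3 - \frac{259 p^{2}}{3}$ ($D{\left(p \right)} = -3 + \frac{7 \left(-37\right) p^{2}}{3} = -3 + \frac{\left(-259\right) p^{2}}{3} = -3 - \frac{259 p^{2}}{3}$)
$\left(D{\left(r \right)} + 3001867\right) \left(463220 + \left(-1733278 + 2321909\right)\right) = \left(\left(-3 - \frac{259 \left(- \frac{1}{1853}\right)^{2}}{3}\right) + 3001867\right) \left(463220 + \left(-1733278 + 2321909\right)\right) = \left(\left(-3 - \frac{259}{10300827}\right) + 3001867\right) \left(463220 + 588631\right) = \left(\left(-3 - \frac{259}{10300827}\right) + 3001867\right) 1051851 = \left(- \frac{30902740}{10300827} + 3001867\right) 1051851 = \frac{30921681741269}{10300827} \cdot 1051851 = \frac{10841667287078512973}{3433609}$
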